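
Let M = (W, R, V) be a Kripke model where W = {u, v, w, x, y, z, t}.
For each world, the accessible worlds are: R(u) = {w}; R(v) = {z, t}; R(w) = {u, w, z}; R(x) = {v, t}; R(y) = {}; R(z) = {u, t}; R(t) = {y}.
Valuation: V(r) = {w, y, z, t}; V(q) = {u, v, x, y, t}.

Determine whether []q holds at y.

Recall that []ψ holds at a world iff ψ holds at every accessible world, and <>ψ holds iff ψ holds at some accessible world.
At y: no accessible worlds, so []q holds vacuously.

Yes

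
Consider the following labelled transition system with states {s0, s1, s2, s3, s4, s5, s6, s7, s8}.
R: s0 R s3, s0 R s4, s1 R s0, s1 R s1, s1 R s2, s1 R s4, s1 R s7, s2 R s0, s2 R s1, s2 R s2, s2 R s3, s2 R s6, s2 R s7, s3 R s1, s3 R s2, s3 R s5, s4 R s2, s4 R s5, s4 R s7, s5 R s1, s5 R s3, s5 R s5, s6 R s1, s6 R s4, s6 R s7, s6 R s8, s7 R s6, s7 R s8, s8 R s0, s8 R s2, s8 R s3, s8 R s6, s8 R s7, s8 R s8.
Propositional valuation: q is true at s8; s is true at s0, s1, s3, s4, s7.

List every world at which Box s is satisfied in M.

Let φ = Box s. Evaluate φ at each world:
  s0 (successors {s3, s4}): φ is true.
  s1 (successors {s0, s1, s2, s4, s7}): φ is false.
  s2 (successors {s0, s1, s2, s3, s6, s7}): φ is false.
  s3 (successors {s1, s2, s5}): φ is false.
  s4 (successors {s2, s5, s7}): φ is false.
  s5 (successors {s1, s3, s5}): φ is false.
  s6 (successors {s1, s4, s7, s8}): φ is false.
  s7 (successors {s6, s8}): φ is false.
  s8 (successors {s0, s2, s3, s6, s7, s8}): φ is false.
For instance, at s6:
  At s6: Box s requires s at every successor {s1, s4, s7, s8}.
    s fails at s8, so Box s is false at s6.
Satisfying worlds: {s0}

s0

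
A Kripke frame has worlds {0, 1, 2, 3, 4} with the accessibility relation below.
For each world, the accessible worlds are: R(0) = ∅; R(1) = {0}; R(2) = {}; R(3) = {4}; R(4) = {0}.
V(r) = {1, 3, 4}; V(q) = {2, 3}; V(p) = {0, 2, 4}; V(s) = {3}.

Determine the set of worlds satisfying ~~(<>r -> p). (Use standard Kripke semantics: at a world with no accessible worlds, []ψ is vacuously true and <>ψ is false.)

0, 1, 2, 4

Recall that <>ψ holds at a world iff ψ holds at some accessible world.
Let φ = ~~(<>r -> p). Evaluate φ at each world:
  0 (successors ∅): φ is true.
  1 (successors {0}): φ is true.
  2 (successors ∅): φ is true.
  3 (successors {4}): φ is false.
  4 (successors {0}): φ is true.
For instance, at 1:
  At 1: ~(<>r -> p) is false, so ~~(<>r -> p) is true.
    At 1: <>r -> p is true, so ~(<>r -> p) is false.
      At 1: <>r is false, p is false, so <>r -> p is true.
Satisfying worlds: {0, 1, 2, 4}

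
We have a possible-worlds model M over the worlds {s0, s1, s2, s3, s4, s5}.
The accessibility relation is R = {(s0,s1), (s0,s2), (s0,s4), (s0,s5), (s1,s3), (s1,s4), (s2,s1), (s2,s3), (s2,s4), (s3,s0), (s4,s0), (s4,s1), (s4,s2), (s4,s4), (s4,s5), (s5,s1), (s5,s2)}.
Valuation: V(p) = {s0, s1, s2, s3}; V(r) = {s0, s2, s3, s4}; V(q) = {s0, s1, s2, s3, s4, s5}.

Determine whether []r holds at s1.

Yes

At s1: []r requires r at every successor {s3, s4}.
  At s3: r is true.
  At s4: r is true.
So []r is true at s1.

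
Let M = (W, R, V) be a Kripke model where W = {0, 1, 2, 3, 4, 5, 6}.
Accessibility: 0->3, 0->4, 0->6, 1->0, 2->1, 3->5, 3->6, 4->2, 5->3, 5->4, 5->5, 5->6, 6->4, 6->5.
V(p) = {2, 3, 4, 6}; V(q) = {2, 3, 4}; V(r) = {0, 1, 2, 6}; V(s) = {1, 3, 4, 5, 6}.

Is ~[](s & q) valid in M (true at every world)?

Recall that []ψ holds at a world iff ψ holds at every accessible world, and <>ψ holds iff ψ holds at some accessible world.
Let φ = ~[](s & q). Evaluate φ at each world:
  0 (successors {3, 4, 6}): φ is true.
  1 (successors {0}): φ is true.
  2 (successors {1}): φ is true.
  3 (successors {5, 6}): φ is true.
  4 (successors {2}): φ is true.
  5 (successors {3, 4, 5, 6}): φ is true.
  6 (successors {4, 5}): φ is true.
For instance, at 5:
  At 5: [](s & q) is false, so ~[](s & q) is true.
    At 5: [](s & q) requires s & q at every successor {3, 4, 5, 6}.
      s & q fails at 5, so [](s & q) is false at 5.

Yes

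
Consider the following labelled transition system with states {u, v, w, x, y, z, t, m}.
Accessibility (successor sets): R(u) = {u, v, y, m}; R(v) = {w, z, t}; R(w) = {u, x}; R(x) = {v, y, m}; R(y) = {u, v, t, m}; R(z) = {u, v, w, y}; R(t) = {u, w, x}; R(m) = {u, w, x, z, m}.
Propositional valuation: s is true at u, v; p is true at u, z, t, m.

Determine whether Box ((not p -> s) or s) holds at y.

Yes

Recall that Box ψ holds at a world iff ψ holds at every accessible world, and Dia ψ holds iff ψ holds at some accessible world.
At y: Box ((not p -> s) or s) requires (not p -> s) or s at every successor {u, v, t, m}.
  At u: (not p -> s) or s is true.
  At v: (not p -> s) or s is true.
  At t: (not p -> s) or s is true.
  At m: (not p -> s) or s is true.
So Box ((not p -> s) or s) is true at y.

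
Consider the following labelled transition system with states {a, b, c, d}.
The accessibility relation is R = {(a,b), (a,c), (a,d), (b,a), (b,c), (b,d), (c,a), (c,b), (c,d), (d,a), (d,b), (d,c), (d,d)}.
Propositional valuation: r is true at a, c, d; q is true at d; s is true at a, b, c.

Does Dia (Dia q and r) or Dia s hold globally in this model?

Yes

Let φ = Dia (Dia q and r) or Dia s. Evaluate φ at each world:
  a (successors {b, c, d}): φ is true.
  b (successors {a, c, d}): φ is true.
  c (successors {a, b, d}): φ is true.
  d (successors {a, b, c, d}): φ is true.
For instance, at b:
  At b: Dia (Dia q and r) is true, Dia s is true, so Dia (Dia q and r) or Dia s is true.
    At b: Dia (Dia q and r) requires Dia q and r at some successor in {a, c, d}.
      Dia q and r holds at a, so Dia (Dia q and r) is true at b.
    At b: Dia s requires s at some successor in {a, c, d}.
      s holds at a, so Dia s is true at b.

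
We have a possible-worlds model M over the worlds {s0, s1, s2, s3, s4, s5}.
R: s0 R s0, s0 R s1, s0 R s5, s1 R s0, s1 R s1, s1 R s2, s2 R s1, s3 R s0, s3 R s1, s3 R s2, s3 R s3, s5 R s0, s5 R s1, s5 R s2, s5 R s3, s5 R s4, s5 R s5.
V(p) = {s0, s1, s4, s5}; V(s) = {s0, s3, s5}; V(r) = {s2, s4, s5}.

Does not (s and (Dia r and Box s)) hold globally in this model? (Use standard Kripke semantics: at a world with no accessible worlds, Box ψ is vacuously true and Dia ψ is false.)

Let φ = not (s and (Dia r and Box s)). Evaluate φ at each world:
  s0 (successors {s0, s1, s5}): φ is true.
  s1 (successors {s0, s1, s2}): φ is true.
  s2 (successors {s1}): φ is true.
  s3 (successors {s0, s1, s2, s3}): φ is true.
  s4 (successors ∅): φ is true.
  s5 (successors {s0, s1, s2, s3, s4, s5}): φ is true.
For instance, at s0:
  At s0: s and (Dia r and Box s) is false, so not (s and (Dia r and Box s)) is true.
    At s0: s is true, Dia r and Box s is false, so s and (Dia r and Box s) is false.
      At s0: Dia r is true, Box s is false, so Dia r and Box s is false.

Yes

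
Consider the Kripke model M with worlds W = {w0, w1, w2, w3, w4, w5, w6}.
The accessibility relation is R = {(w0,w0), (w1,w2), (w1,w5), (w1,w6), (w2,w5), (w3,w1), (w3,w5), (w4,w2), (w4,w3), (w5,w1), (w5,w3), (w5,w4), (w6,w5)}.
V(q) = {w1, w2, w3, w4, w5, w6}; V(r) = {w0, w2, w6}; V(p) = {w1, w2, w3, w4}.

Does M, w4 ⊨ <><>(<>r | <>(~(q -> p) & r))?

Yes

At w4: <><>(<>r | <>(~(q -> p) & r)) requires <>(<>r | <>(~(q -> p) & r)) at some successor in {w2, w3}.
  <>(<>r | <>(~(q -> p) & r)) holds at w3, so <><>(<>r | <>(~(q -> p) & r)) is true at w4.
    At w3: <>(<>r | <>(~(q -> p) & r)) requires <>r | <>(~(q -> p) & r) at some successor in {w1, w5}.
      <>r | <>(~(q -> p) & r) holds at w1, so <>(<>r | <>(~(q -> p) & r)) is true at w3.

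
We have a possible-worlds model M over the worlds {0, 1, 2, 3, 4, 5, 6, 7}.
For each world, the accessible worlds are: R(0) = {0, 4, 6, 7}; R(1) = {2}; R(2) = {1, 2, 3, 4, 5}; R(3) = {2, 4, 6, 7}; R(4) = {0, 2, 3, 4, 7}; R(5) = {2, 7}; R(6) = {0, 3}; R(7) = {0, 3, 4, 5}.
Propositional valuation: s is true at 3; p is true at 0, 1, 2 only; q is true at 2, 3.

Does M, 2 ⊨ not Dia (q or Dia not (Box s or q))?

At 2: Dia (q or Dia not (Box s or q)) is true, so not Dia (q or Dia not (Box s or q)) is false.
  At 2: Dia (q or Dia not (Box s or q)) requires q or Dia not (Box s or q) at some successor in {1, 2, 3, 4, 5}.
    q or Dia not (Box s or q) holds at 2, so Dia (q or Dia not (Box s or q)) is true at 2.
      At 2: q is true, Dia not (Box s or q) is true, so q or Dia not (Box s or q) is true.

No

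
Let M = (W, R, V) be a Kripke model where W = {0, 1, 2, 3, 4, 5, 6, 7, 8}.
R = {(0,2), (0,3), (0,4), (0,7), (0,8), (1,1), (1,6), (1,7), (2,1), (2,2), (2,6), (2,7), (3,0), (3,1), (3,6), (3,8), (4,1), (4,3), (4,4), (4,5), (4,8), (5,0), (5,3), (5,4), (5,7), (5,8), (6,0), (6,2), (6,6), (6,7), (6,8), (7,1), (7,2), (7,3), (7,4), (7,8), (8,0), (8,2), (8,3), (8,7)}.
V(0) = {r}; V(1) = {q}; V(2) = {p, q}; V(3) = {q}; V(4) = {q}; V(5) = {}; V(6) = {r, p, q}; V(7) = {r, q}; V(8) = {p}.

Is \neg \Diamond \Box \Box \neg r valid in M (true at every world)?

Yes

Recall that \Box ψ holds at a world iff ψ holds at every accessible world, and \Diamond ψ holds iff ψ holds at some accessible world.
Let φ = \neg \Diamond \Box \Box \neg r. Evaluate φ at each world:
  0 (successors {2, 3, 4, 7, 8}): φ is true.
  1 (successors {1, 6, 7}): φ is true.
  2 (successors {1, 2, 6, 7}): φ is true.
  3 (successors {0, 1, 6, 8}): φ is true.
  4 (successors {1, 3, 4, 5, 8}): φ is true.
  5 (successors {0, 3, 4, 7, 8}): φ is true.
  6 (successors {0, 2, 6, 7, 8}): φ is true.
  7 (successors {1, 2, 3, 4, 8}): φ is true.
  8 (successors {0, 2, 3, 7}): φ is true.
For instance, at 4:
  At 4: \Diamond \Box \Box \neg r is false, so \neg \Diamond \Box \Box \neg r is true.
    At 4: \Diamond \Box \Box \neg r requires \Box \Box \neg r at some successor in {1, 3, 4, 5, 8}.
      At 1: \Box \Box \neg r is false.
      At 3: \Box \Box \neg r is false.
      At 4: \Box \Box \neg r is false.
      At 5: \Box \Box \neg r is false.
      At 8: \Box \Box \neg r is false.
    So \Diamond \Box \Box \neg r is false at 4.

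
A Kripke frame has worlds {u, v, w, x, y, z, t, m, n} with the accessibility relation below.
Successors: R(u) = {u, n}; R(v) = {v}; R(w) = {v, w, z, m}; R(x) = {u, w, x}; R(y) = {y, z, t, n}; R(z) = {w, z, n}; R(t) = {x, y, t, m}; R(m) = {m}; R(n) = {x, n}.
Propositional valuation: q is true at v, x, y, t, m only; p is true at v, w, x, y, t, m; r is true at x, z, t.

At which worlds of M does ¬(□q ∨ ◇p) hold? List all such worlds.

Let φ = ¬(□q ∨ ◇p). Evaluate φ at each world:
  u (successors {u, n}): φ is true.
  v (successors {v}): φ is false.
  w (successors {v, w, z, m}): φ is false.
  x (successors {u, w, x}): φ is false.
  y (successors {y, z, t, n}): φ is false.
  z (successors {w, z, n}): φ is false.
  t (successors {x, y, t, m}): φ is false.
  m (successors {m}): φ is false.
  n (successors {x, n}): φ is false.
For instance, at z:
  At z: □q ∨ ◇p is true, so ¬(□q ∨ ◇p) is false.
    At z: □q is false, ◇p is true, so □q ∨ ◇p is true.
      At z: □q requires q at every successor {w, z, n}.
        q fails at w, so □q is false at z.
      At z: ◇p requires p at some successor in {w, z, n}.
        p holds at w, so ◇p is true at z.
Satisfying worlds: {u}

u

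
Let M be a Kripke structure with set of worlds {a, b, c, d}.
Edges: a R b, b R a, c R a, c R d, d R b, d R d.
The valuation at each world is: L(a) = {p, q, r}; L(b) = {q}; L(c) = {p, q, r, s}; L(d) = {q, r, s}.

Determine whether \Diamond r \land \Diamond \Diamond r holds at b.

No

Recall that \Diamond ψ holds at a world iff ψ holds at some accessible world.
At b: \Diamond r is true, \Diamond \Diamond r is false, so \Diamond r \land \Diamond \Diamond r is false.
  At b: \Diamond r requires r at some successor in {a}.
    r holds at a, so \Diamond r is true at b.
  At b: \Diamond \Diamond r requires \Diamond r at some successor in {a}.
    At a: \Diamond r is false.
  So \Diamond \Diamond r is false at b.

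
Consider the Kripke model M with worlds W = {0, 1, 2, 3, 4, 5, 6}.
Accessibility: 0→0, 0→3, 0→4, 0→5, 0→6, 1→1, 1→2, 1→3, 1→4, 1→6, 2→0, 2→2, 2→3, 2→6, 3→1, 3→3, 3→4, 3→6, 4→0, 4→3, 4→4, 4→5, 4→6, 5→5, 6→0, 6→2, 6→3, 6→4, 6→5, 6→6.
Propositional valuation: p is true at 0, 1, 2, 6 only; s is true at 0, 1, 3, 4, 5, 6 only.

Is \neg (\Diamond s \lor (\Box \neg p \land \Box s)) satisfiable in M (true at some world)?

No

Let φ = \neg (\Diamond s \lor (\Box \neg p \land \Box s)). Evaluate φ at each world:
  0 (successors {0, 3, 4, 5, 6}): φ is false.
  1 (successors {1, 2, 3, 4, 6}): φ is false.
  2 (successors {0, 2, 3, 6}): φ is false.
  3 (successors {1, 3, 4, 6}): φ is false.
  4 (successors {0, 3, 4, 5, 6}): φ is false.
  5 (successors {5}): φ is false.
  6 (successors {0, 2, 3, 4, 5, 6}): φ is false.
For instance, at 5:
  At 5: \Diamond s \lor (\Box \neg p \land \Box s) is true, so \neg (\Diamond s \lor (\Box \neg p \land \Box s)) is false.
    At 5: \Diamond s is true, \Box \neg p \land \Box s is true, so \Diamond s \lor (\Box \neg p \land \Box s) is true.
      At 5: \Diamond s requires s at some successor in {5}.
        s holds at 5, so \Diamond s is true at 5.
      At 5: \Box \neg p is true, \Box s is true, so \Box \neg p \land \Box s is true.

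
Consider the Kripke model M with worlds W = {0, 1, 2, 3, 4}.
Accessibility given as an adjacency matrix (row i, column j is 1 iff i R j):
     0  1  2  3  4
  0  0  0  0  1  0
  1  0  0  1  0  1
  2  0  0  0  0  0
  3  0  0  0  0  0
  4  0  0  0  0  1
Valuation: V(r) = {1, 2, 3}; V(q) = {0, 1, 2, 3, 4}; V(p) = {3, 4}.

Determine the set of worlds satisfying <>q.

Let φ = <>q. Evaluate φ at each world:
  0 (successors {3}): φ is true.
  1 (successors {2, 4}): φ is true.
  2 (successors ∅): φ is false.
  3 (successors ∅): φ is false.
  4 (successors {4}): φ is true.
For instance, at 1:
  At 1: <>q requires q at some successor in {2, 4}.
    q holds at 2, so <>q is true at 1.
Satisfying worlds: {0, 1, 4}

0, 1, 4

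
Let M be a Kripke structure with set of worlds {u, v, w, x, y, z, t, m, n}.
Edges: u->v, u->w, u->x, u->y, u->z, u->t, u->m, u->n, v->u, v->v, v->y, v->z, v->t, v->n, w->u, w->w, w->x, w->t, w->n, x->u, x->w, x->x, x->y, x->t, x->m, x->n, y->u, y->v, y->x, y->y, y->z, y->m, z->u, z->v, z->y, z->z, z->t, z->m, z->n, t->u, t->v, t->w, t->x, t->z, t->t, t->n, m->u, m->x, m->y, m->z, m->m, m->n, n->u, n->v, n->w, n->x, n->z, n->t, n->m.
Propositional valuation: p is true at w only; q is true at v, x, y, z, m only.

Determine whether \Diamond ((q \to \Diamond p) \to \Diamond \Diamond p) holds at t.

Yes

At t: \Diamond ((q \to \Diamond p) \to \Diamond \Diamond p) requires (q \to \Diamond p) \to \Diamond \Diamond p at some successor in {u, v, w, x, z, t, n}.
  (q \to \Diamond p) \to \Diamond \Diamond p holds at u, so \Diamond ((q \to \Diamond p) \to \Diamond \Diamond p) is true at t.
    At u: q \to \Diamond p is true, \Diamond \Diamond p is true, so (q \to \Diamond p) \to \Diamond \Diamond p is true.
      At u: q is false, \Diamond p is true, so q \to \Diamond p is true.
      At u: \Diamond \Diamond p requires \Diamond p at some successor in {v, w, x, y, z, t, m, n}.
        \Diamond p holds at w, so \Diamond \Diamond p is true at u.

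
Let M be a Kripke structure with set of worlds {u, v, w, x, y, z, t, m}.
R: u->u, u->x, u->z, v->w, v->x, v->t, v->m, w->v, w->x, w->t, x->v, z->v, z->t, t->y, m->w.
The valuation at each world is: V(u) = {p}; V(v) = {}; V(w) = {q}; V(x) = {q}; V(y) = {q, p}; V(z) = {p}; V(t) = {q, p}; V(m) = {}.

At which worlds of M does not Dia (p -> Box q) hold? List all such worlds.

y

Let φ = not Dia (p -> Box q). Evaluate φ at each world:
  u (successors {u, x, z}): φ is false.
  v (successors {w, x, t, m}): φ is false.
  w (successors {v, x, t}): φ is false.
  x (successors {v}): φ is false.
  y (successors ∅): φ is true.
  z (successors {v, t}): φ is false.
  t (successors {y}): φ is false.
  m (successors {w}): φ is false.
For instance, at x:
  At x: Dia (p -> Box q) is true, so not Dia (p -> Box q) is false.
    At x: Dia (p -> Box q) requires p -> Box q at some successor in {v}.
      p -> Box q holds at v, so Dia (p -> Box q) is true at x.
Satisfying worlds: {y}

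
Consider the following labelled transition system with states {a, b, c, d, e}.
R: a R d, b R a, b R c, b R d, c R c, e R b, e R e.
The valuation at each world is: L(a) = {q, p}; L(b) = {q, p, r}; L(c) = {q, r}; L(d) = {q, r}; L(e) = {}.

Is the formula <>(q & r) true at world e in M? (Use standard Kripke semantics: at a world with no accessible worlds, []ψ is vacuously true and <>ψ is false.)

Recall that <>ψ holds at a world iff ψ holds at some accessible world.
At e: <>(q & r) requires q & r at some successor in {b, e}.
  q & r holds at b, so <>(q & r) is true at e.

Yes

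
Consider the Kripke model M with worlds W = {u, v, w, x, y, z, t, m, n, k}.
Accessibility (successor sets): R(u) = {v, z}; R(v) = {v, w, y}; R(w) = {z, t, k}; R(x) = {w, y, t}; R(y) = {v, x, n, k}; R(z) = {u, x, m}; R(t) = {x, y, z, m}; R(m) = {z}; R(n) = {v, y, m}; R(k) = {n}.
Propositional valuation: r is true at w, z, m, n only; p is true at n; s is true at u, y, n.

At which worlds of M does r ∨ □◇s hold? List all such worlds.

Let φ = r ∨ □◇s. Evaluate φ at each world:
  u (successors {v, z}): φ is true.
  v (successors {v, w, y}): φ is false.
  w (successors {z, t, k}): φ is true.
  x (successors {w, y, t}): φ is false.
  y (successors {v, x, n, k}): φ is true.
  z (successors {u, x, m}): φ is true.
  t (successors {x, y, z, m}): φ is false.
  m (successors {z}): φ is true.
  n (successors {v, y, m}): φ is true.
  k (successors {n}): φ is true.
For instance, at n:
  At n: r is true, □◇s is false, so r ∨ □◇s is true.
    At n: □◇s requires ◇s at every successor {v, y, m}.
      ◇s fails at m, so □◇s is false at n.
Satisfying worlds: {u, w, y, z, m, n, k}

u, w, y, z, m, n, k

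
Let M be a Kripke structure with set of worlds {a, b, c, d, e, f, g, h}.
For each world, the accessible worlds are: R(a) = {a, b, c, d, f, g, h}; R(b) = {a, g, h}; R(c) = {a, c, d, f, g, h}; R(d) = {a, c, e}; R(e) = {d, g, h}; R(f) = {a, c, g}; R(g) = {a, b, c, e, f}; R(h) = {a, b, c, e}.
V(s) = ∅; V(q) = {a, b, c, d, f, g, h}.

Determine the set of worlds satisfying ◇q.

Let φ = ◇q. Evaluate φ at each world:
  a (successors {a, b, c, d, f, g, h}): φ is true.
  b (successors {a, g, h}): φ is true.
  c (successors {a, c, d, f, g, h}): φ is true.
  d (successors {a, c, e}): φ is true.
  e (successors {d, g, h}): φ is true.
  f (successors {a, c, g}): φ is true.
  g (successors {a, b, c, e, f}): φ is true.
  h (successors {a, b, c, e}): φ is true.
For instance, at e:
  At e: ◇q requires q at some successor in {d, g, h}.
    q holds at d, so ◇q is true at e.
Satisfying worlds: {a, b, c, d, e, f, g, h}

a, b, c, d, e, f, g, h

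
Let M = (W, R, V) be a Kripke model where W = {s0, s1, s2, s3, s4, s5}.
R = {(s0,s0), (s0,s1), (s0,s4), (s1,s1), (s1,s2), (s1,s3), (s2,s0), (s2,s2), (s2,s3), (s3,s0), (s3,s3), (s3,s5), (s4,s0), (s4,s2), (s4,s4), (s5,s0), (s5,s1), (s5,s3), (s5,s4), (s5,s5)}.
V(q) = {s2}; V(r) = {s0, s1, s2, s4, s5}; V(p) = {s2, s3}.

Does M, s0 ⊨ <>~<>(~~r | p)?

No

At s0: <>~<>(~~r | p) requires ~<>(~~r | p) at some successor in {s0, s1, s4}.
  At s0: ~<>(~~r | p) is false.
  At s1: ~<>(~~r | p) is false.
  At s4: ~<>(~~r | p) is false.
So <>~<>(~~r | p) is false at s0.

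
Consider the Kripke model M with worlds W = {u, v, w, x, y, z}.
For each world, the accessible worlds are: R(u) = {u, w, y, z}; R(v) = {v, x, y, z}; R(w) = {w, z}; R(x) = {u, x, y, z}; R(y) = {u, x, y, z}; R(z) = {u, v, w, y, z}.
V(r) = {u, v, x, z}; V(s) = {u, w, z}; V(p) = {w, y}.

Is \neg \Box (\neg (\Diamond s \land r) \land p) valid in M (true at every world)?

Yes

Let φ = \neg \Box (\neg (\Diamond s \land r) \land p). Evaluate φ at each world:
  u (successors {u, w, y, z}): φ is true.
  v (successors {v, x, y, z}): φ is true.
  w (successors {w, z}): φ is true.
  x (successors {u, x, y, z}): φ is true.
  y (successors {u, x, y, z}): φ is true.
  z (successors {u, v, w, y, z}): φ is true.
For instance, at w:
  At w: \Box (\neg (\Diamond s \land r) \land p) is false, so \neg \Box (\neg (\Diamond s \land r) \land p) is true.
    At w: \Box (\neg (\Diamond s \land r) \land p) requires \neg (\Diamond s \land r) \land p at every successor {w, z}.
      \neg (\Diamond s \land r) \land p fails at z, so \Box (\neg (\Diamond s \land r) \land p) is false at w.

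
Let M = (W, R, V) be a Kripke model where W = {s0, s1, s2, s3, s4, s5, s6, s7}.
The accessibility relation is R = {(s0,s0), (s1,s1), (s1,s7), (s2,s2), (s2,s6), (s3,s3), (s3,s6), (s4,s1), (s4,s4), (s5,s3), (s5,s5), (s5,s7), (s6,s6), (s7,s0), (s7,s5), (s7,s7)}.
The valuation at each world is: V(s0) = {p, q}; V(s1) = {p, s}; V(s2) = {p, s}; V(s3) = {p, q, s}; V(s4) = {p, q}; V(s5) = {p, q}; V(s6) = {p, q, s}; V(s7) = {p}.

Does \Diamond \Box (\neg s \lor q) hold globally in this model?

No

Let φ = \Diamond \Box (\neg s \lor q). Evaluate φ at each world:
  s0 (successors {s0}): φ is true.
  s1 (successors {s1, s7}): φ is true.
  s2 (successors {s2, s6}): φ is true.
  s3 (successors {s3, s6}): φ is true.
  s4 (successors {s1, s4}): φ is false.
  s5 (successors {s3, s5, s7}): φ is true.
  s6 (successors {s6}): φ is true.
  s7 (successors {s0, s5, s7}): φ is true.
Detail at s4 (counterexample):
  At s4: \Diamond \Box (\neg s \lor q) requires \Box (\neg s \lor q) at some successor in {s1, s4}.
    At s1: \Box (\neg s \lor q) is false.
    At s4: \Box (\neg s \lor q) is false.
  So \Diamond \Box (\neg s \lor q) is false at s4.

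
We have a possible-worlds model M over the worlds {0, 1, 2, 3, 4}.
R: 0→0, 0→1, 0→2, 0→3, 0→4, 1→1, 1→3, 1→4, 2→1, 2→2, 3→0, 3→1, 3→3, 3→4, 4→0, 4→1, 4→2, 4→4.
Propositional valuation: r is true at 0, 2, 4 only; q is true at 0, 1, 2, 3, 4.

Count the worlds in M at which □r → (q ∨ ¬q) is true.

Let φ = □r → (q ∨ ¬q). Evaluate φ at each world:
  0 (successors {0, 1, 2, 3, 4}): φ is true.
  1 (successors {1, 3, 4}): φ is true.
  2 (successors {1, 2}): φ is true.
  3 (successors {0, 1, 3, 4}): φ is true.
  4 (successors {0, 1, 2, 4}): φ is true.
For instance, at 1:
  At 1: □r is false, q ∨ ¬q is true, so □r → (q ∨ ¬q) is true.
    At 1: □r requires r at every successor {1, 3, 4}.
      r fails at 1, so □r is false at 1.
Satisfying worlds: {0, 1, 2, 3, 4}

5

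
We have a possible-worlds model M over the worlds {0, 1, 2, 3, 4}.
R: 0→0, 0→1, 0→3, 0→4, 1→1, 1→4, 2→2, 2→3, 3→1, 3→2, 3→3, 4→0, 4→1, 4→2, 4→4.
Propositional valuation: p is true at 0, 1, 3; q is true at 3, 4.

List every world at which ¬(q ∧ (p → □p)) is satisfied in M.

Let φ = ¬(q ∧ (p → □p)). Evaluate φ at each world:
  0 (successors {0, 1, 3, 4}): φ is true.
  1 (successors {1, 4}): φ is true.
  2 (successors {2, 3}): φ is true.
  3 (successors {1, 2, 3}): φ is true.
  4 (successors {0, 1, 2, 4}): φ is false.
For instance, at 0:
  At 0: q ∧ (p → □p) is false, so ¬(q ∧ (p → □p)) is true.
    At 0: q is false, p → □p is false, so q ∧ (p → □p) is false.
      At 0: p is true, □p is false, so p → □p is false.
Satisfying worlds: {0, 1, 2, 3}

0, 1, 2, 3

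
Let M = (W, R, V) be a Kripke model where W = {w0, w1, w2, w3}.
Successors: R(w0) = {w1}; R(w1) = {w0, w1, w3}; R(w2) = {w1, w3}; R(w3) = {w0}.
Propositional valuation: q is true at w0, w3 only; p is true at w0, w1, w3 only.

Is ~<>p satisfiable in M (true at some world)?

No

Let φ = ~<>p. Evaluate φ at each world:
  w0 (successors {w1}): φ is false.
  w1 (successors {w0, w1, w3}): φ is false.
  w2 (successors {w1, w3}): φ is false.
  w3 (successors {w0}): φ is false.
For instance, at w1:
  At w1: <>p is true, so ~<>p is false.
    At w1: <>p requires p at some successor in {w0, w1, w3}.
      p holds at w0, so <>p is true at w1.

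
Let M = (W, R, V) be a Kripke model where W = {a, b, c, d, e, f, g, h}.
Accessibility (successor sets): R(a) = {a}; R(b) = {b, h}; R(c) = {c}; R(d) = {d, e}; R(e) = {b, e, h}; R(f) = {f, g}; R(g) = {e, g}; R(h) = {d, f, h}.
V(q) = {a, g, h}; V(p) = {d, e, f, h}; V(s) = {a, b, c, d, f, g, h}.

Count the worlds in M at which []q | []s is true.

5

Let φ = []q | []s. Evaluate φ at each world:
  a (successors {a}): φ is true.
  b (successors {b, h}): φ is true.
  c (successors {c}): φ is true.
  d (successors {d, e}): φ is false.
  e (successors {b, e, h}): φ is false.
  f (successors {f, g}): φ is true.
  g (successors {e, g}): φ is false.
  h (successors {d, f, h}): φ is true.
For instance, at h:
  At h: []q is false, []s is true, so []q | []s is true.
    At h: []q requires q at every successor {d, f, h}.
      q fails at d, so []q is false at h.
    At h: []s requires s at every successor {d, f, h}.
      At d: s is true.
      At f: s is true.
      At h: s is true.
    So []s is true at h.
Satisfying worlds: {a, b, c, f, h}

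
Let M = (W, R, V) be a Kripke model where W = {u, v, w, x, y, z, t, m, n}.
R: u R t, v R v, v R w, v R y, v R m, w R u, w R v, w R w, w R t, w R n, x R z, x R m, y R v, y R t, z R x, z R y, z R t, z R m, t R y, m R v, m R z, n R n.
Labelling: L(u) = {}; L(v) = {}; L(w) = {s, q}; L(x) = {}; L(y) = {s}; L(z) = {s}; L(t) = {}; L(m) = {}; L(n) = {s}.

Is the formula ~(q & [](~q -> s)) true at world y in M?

Recall that []ψ holds at a world iff ψ holds at every accessible world, and <>ψ holds iff ψ holds at some accessible world.
At y: q & [](~q -> s) is false, so ~(q & [](~q -> s)) is true.
  At y: q is false, [](~q -> s) is false, so q & [](~q -> s) is false.
    At y: [](~q -> s) requires ~q -> s at every successor {v, t}.
      ~q -> s fails at v, so [](~q -> s) is false at y.

Yes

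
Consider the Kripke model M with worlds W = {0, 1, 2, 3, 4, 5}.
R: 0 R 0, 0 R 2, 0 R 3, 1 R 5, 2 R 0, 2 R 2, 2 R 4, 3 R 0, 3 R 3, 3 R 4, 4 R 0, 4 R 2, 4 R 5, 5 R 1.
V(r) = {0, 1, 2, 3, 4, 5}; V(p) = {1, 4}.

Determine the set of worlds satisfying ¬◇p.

0, 1, 4

Let φ = ¬◇p. Evaluate φ at each world:
  0 (successors {0, 2, 3}): φ is true.
  1 (successors {5}): φ is true.
  2 (successors {0, 2, 4}): φ is false.
  3 (successors {0, 3, 4}): φ is false.
  4 (successors {0, 2, 5}): φ is true.
  5 (successors {1}): φ is false.
For instance, at 3:
  At 3: ◇p is true, so ¬◇p is false.
    At 3: ◇p requires p at some successor in {0, 3, 4}.
      p holds at 4, so ◇p is true at 3.
Satisfying worlds: {0, 1, 4}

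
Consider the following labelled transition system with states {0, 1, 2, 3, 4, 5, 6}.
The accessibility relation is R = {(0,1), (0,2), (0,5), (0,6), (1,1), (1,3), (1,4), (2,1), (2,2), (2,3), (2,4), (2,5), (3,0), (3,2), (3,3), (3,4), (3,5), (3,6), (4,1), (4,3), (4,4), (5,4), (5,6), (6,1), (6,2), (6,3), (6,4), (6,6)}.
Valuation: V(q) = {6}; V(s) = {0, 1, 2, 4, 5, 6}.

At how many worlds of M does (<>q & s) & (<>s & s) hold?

Recall that <>ψ holds at a world iff ψ holds at some accessible world.
Let φ = (<>q & s) & (<>s & s). Evaluate φ at each world:
  0 (successors {1, 2, 5, 6}): φ is true.
  1 (successors {1, 3, 4}): φ is false.
  2 (successors {1, 2, 3, 4, 5}): φ is false.
  3 (successors {0, 2, 3, 4, 5, 6}): φ is false.
  4 (successors {1, 3, 4}): φ is false.
  5 (successors {4, 6}): φ is true.
  6 (successors {1, 2, 3, 4, 6}): φ is true.
For instance, at 3:
  At 3: <>q & s is false, <>s & s is false, so (<>q & s) & (<>s & s) is false.
    At 3: <>q is true, s is false, so <>q & s is false.
      At 3: <>q requires q at some successor in {0, 2, 3, 4, 5, 6}.
        q holds at 6, so <>q is true at 3.
    At 3: <>s is true, s is false, so <>s & s is false.
      At 3: <>s requires s at some successor in {0, 2, 3, 4, 5, 6}.
        s holds at 0, so <>s is true at 3.
Satisfying worlds: {0, 5, 6}

3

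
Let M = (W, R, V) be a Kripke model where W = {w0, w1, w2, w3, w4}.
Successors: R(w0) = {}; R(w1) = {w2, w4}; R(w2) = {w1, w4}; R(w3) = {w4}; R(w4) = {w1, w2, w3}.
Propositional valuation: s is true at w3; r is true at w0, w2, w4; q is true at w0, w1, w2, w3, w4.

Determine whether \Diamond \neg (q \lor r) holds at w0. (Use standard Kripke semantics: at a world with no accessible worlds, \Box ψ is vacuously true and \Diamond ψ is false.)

At w0: no accessible worlds, so \Diamond \neg (q \lor r) is false.

No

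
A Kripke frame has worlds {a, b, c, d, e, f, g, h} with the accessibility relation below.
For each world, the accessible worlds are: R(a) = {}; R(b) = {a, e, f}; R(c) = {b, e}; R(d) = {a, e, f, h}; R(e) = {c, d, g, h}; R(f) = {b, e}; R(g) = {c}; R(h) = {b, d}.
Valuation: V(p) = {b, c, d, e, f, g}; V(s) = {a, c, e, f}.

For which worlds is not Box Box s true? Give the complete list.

Let φ = not Box Box s. Evaluate φ at each world:
  a (successors ∅): φ is false.
  b (successors {a, e, f}): φ is true.
  c (successors {b, e}): φ is true.
  d (successors {a, e, f, h}): φ is true.
  e (successors {c, d, g, h}): φ is true.
  f (successors {b, e}): φ is true.
  g (successors {c}): φ is true.
  h (successors {b, d}): φ is true.
For instance, at g:
  At g: Box Box s is false, so not Box Box s is true.
    At g: Box Box s requires Box s at every successor {c}.
      Box s fails at c, so Box Box s is false at g.
Satisfying worlds: {b, c, d, e, f, g, h}

b, c, d, e, f, g, h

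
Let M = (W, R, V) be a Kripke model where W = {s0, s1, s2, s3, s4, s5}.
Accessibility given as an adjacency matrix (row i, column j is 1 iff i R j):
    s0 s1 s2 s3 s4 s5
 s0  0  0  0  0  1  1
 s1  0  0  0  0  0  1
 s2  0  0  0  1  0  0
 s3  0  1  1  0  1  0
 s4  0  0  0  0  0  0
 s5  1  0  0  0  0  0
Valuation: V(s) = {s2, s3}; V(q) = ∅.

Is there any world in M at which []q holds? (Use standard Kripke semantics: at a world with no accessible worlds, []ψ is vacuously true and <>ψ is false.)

Yes

Recall that []ψ holds at a world iff ψ holds at every accessible world, and <>ψ holds iff ψ holds at some accessible world.
Let φ = []q. Evaluate φ at each world:
  s0 (successors {s4, s5}): φ is false.
  s1 (successors {s5}): φ is false.
  s2 (successors {s3}): φ is false.
  s3 (successors {s1, s2, s4}): φ is false.
  s4 (successors ∅): φ is true.
  s5 (successors {s0}): φ is false.
Detail at s4 (witness):
  At s4: no accessible worlds, so []q holds vacuously.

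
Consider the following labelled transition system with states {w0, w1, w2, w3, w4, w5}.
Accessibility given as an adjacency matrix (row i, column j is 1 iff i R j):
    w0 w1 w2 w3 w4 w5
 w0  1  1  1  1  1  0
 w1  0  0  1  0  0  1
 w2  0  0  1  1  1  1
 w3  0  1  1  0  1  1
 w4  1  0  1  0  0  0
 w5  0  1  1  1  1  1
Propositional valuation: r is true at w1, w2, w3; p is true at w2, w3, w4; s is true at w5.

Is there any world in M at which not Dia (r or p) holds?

No

Let φ = not Dia (r or p). Evaluate φ at each world:
  w0 (successors {w0, w1, w2, w3, w4}): φ is false.
  w1 (successors {w2, w5}): φ is false.
  w2 (successors {w2, w3, w4, w5}): φ is false.
  w3 (successors {w1, w2, w4, w5}): φ is false.
  w4 (successors {w0, w2}): φ is false.
  w5 (successors {w1, w2, w3, w4, w5}): φ is false.
For instance, at w1:
  At w1: Dia (r or p) is true, so not Dia (r or p) is false.
    At w1: Dia (r or p) requires r or p at some successor in {w2, w5}.
      r or p holds at w2, so Dia (r or p) is true at w1.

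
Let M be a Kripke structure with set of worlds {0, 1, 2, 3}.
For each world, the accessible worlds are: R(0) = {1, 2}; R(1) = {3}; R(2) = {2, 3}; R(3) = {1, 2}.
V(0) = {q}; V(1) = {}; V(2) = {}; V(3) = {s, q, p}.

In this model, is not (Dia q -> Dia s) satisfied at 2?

No

At 2: Dia q -> Dia s is true, so not (Dia q -> Dia s) is false.
  At 2: Dia q is true, Dia s is true, so Dia q -> Dia s is true.
    At 2: Dia q requires q at some successor in {2, 3}.
      q holds at 3, so Dia q is true at 2.
    At 2: Dia s requires s at some successor in {2, 3}.
      s holds at 3, so Dia s is true at 2.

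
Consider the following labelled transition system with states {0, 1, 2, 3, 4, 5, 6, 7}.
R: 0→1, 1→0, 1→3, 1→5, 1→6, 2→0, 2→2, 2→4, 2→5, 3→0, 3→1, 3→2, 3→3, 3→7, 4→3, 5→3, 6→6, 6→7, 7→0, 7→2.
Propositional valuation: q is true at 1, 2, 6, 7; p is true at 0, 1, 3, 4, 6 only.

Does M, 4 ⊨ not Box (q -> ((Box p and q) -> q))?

No

At 4: Box (q -> ((Box p and q) -> q)) is true, so not Box (q -> ((Box p and q) -> q)) is false.
  At 4: Box (q -> ((Box p and q) -> q)) requires q -> ((Box p and q) -> q) at every successor {3}.
      At 3: q is false, (Box p and q) -> q is true, so q -> ((Box p and q) -> q) is true.
  So Box (q -> ((Box p and q) -> q)) is true at 4.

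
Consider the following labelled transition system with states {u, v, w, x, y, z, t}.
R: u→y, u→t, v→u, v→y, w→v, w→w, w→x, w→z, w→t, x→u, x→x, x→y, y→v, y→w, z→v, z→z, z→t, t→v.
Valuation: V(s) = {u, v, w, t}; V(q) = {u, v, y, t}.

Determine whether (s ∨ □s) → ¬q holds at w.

Yes

At w: s ∨ □s is true, ¬q is true, so (s ∨ □s) → ¬q is true.
  At w: s is true, □s is false, so s ∨ □s is true.
    At w: □s requires s at every successor {v, w, x, z, t}.
      s fails at x, so □s is false at w.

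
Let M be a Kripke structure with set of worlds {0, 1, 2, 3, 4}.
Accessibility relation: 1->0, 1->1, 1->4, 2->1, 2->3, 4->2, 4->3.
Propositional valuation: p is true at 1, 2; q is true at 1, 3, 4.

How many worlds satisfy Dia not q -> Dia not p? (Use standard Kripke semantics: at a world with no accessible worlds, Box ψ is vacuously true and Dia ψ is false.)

Recall that Dia ψ holds at a world iff ψ holds at some accessible world.
Let φ = Dia not q -> Dia not p. Evaluate φ at each world:
  0 (successors ∅): φ is true.
  1 (successors {0, 1, 4}): φ is true.
  2 (successors {1, 3}): φ is true.
  3 (successors ∅): φ is true.
  4 (successors {2, 3}): φ is true.
For instance, at 2:
  At 2: Dia not q is false, Dia not p is true, so Dia not q -> Dia not p is true.
    At 2: Dia not q requires not q at some successor in {1, 3}.
      At 1: not q is false.
      At 3: not q is false.
    So Dia not q is false at 2.
    At 2: Dia not p requires not p at some successor in {1, 3}.
      not p holds at 3, so Dia not p is true at 2.
Satisfying worlds: {0, 1, 2, 3, 4}

5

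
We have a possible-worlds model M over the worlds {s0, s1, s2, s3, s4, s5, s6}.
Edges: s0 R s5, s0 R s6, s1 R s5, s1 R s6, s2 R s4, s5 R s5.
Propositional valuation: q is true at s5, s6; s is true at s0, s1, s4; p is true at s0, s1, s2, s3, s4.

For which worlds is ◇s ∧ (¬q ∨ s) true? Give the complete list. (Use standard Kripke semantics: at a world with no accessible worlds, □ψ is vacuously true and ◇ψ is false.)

Let φ = ◇s ∧ (¬q ∨ s). Evaluate φ at each world:
  s0 (successors {s5, s6}): φ is false.
  s1 (successors {s5, s6}): φ is false.
  s2 (successors {s4}): φ is true.
  s3 (successors ∅): φ is false.
  s4 (successors ∅): φ is false.
  s5 (successors {s5}): φ is false.
  s6 (successors ∅): φ is false.
For instance, at s5:
  At s5: ◇s is false, ¬q ∨ s is false, so ◇s ∧ (¬q ∨ s) is false.
    At s5: ◇s requires s at some successor in {s5}.
      At s5: s is false.
    So ◇s is false at s5.
Satisfying worlds: {s2}

s2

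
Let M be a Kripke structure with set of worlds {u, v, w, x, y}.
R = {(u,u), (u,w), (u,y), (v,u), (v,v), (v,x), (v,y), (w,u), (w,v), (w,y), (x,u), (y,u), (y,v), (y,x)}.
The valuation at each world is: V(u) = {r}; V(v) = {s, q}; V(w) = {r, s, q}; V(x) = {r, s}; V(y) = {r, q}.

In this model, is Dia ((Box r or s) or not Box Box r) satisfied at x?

Yes

At x: Dia ((Box r or s) or not Box Box r) requires (Box r or s) or not Box Box r at some successor in {u}.
  (Box r or s) or not Box Box r holds at u, so Dia ((Box r or s) or not Box Box r) is true at x.
    At u: Box r or s is true, not Box Box r is true, so (Box r or s) or not Box Box r is true.
      At u: Box r is true, s is false, so Box r or s is true.
      At u: Box Box r is false, so not Box Box r is true.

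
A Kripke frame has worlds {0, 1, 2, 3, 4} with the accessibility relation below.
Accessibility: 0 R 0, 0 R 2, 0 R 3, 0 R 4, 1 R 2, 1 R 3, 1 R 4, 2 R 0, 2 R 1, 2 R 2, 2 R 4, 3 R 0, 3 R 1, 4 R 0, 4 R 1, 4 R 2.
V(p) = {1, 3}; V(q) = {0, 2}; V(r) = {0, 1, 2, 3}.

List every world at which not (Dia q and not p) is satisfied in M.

Recall that Dia ψ holds at a world iff ψ holds at some accessible world.
Let φ = not (Dia q and not p). Evaluate φ at each world:
  0 (successors {0, 2, 3, 4}): φ is false.
  1 (successors {2, 3, 4}): φ is true.
  2 (successors {0, 1, 2, 4}): φ is false.
  3 (successors {0, 1}): φ is true.
  4 (successors {0, 1, 2}): φ is false.
For instance, at 4:
  At 4: Dia q and not p is true, so not (Dia q and not p) is false.
    At 4: Dia q is true, not p is true, so Dia q and not p is true.
      At 4: Dia q requires q at some successor in {0, 1, 2}.
        q holds at 0, so Dia q is true at 4.
Satisfying worlds: {1, 3}

1, 3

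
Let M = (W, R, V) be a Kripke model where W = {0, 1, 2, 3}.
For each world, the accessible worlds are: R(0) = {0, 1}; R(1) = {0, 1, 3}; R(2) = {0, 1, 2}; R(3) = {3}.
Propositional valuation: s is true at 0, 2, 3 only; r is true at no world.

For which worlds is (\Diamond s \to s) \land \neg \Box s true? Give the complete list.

0, 2

Let φ = (\Diamond s \to s) \land \neg \Box s. Evaluate φ at each world:
  0 (successors {0, 1}): φ is true.
  1 (successors {0, 1, 3}): φ is false.
  2 (successors {0, 1, 2}): φ is true.
  3 (successors {3}): φ is false.
For instance, at 1:
  At 1: \Diamond s \to s is false, \neg \Box s is true, so (\Diamond s \to s) \land \neg \Box s is false.
    At 1: \Diamond s is true, s is false, so \Diamond s \to s is false.
      At 1: \Diamond s requires s at some successor in {0, 1, 3}.
        s holds at 0, so \Diamond s is true at 1.
    At 1: \Box s is false, so \neg \Box s is true.
      At 1: \Box s requires s at every successor {0, 1, 3}.
        s fails at 1, so \Box s is false at 1.
Satisfying worlds: {0, 2}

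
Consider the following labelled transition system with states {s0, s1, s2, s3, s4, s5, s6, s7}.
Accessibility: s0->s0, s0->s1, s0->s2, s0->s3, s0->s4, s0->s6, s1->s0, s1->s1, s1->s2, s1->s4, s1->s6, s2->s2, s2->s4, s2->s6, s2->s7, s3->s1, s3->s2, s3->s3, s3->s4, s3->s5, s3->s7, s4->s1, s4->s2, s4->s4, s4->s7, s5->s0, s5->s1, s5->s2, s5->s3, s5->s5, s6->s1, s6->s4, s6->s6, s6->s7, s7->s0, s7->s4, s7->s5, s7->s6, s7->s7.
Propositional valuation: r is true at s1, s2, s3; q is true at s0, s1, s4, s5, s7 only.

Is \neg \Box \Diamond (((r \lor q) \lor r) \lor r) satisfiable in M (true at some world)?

No

Let φ = \neg \Box \Diamond (((r \lor q) \lor r) \lor r). Evaluate φ at each world:
  s0 (successors {s0, s1, s2, s3, s4, s6}): φ is false.
  s1 (successors {s0, s1, s2, s4, s6}): φ is false.
  s2 (successors {s2, s4, s6, s7}): φ is false.
  s3 (successors {s1, s2, s3, s4, s5, s7}): φ is false.
  s4 (successors {s1, s2, s4, s7}): φ is false.
  s5 (successors {s0, s1, s2, s3, s5}): φ is false.
  s6 (successors {s1, s4, s6, s7}): φ is false.
  s7 (successors {s0, s4, s5, s6, s7}): φ is false.
For instance, at s6:
  At s6: \Box \Diamond (((r \lor q) \lor r) \lor r) is true, so \neg \Box \Diamond (((r \lor q) \lor r) \lor r) is false.
    At s6: \Box \Diamond (((r \lor q) \lor r) \lor r) requires \Diamond (((r \lor q) \lor r) \lor r) at every successor {s1, s4, s6, s7}.
      At s1: \Diamond (((r \lor q) \lor r) \lor r) is true.
      At s4: \Diamond (((r \lor q) \lor r) \lor r) is true.
      At s6: \Diamond (((r \lor q) \lor r) \lor r) is true.
      At s7: \Diamond (((r \lor q) \lor r) \lor r) is true.
    So \Box \Diamond (((r \lor q) \lor r) \lor r) is true at s6.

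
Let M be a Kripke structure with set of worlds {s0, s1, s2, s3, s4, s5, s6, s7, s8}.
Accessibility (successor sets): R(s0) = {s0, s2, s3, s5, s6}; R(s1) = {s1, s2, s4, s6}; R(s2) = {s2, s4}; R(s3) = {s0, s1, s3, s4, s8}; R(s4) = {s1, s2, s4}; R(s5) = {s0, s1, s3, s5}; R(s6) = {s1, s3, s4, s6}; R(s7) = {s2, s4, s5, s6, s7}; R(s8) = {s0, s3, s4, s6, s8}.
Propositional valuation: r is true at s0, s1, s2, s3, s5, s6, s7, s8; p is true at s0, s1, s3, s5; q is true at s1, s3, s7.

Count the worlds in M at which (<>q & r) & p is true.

Let φ = (<>q & r) & p. Evaluate φ at each world:
  s0 (successors {s0, s2, s3, s5, s6}): φ is true.
  s1 (successors {s1, s2, s4, s6}): φ is true.
  s2 (successors {s2, s4}): φ is false.
  s3 (successors {s0, s1, s3, s4, s8}): φ is true.
  s4 (successors {s1, s2, s4}): φ is false.
  s5 (successors {s0, s1, s3, s5}): φ is true.
  s6 (successors {s1, s3, s4, s6}): φ is false.
  s7 (successors {s2, s4, s5, s6, s7}): φ is false.
  s8 (successors {s0, s3, s4, s6, s8}): φ is false.
For instance, at s4:
  At s4: <>q & r is false, p is false, so (<>q & r) & p is false.
    At s4: <>q is true, r is false, so <>q & r is false.
      At s4: <>q requires q at some successor in {s1, s2, s4}.
        q holds at s1, so <>q is true at s4.
Satisfying worlds: {s0, s1, s3, s5}

4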